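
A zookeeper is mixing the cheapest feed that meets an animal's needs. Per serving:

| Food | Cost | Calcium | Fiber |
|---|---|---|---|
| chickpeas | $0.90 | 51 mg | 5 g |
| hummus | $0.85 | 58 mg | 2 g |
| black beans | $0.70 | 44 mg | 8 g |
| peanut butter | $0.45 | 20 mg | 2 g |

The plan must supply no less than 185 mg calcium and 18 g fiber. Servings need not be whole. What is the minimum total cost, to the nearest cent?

With two linear requirements the optimum uses one or two foods; enumerate the corners.
chickpeas only: max(185/51, 18/5) = 3.627 servings → $3.26.
hummus only: max(185/58, 18/2) = 9 servings → $7.65.
black beans only: max(185/44, 18/8) = 4.205 servings → $2.94.
peanut butter only: max(185/20, 18/2) = 9.25 servings → $4.16.
chickpeas + hummus with both tight: 3.585 servings and 0.03723 servings → $3.26.
chickpeas + black beans with both targets exact would need a negative amount; discard.
chickpeas + peanut butter: intersection lies outside the first quadrant.
hummus + black beans with both tight: 1.83 servings and 1.793 servings → $2.81.
hummus + peanut butter with both tight: 0.1316 servings and 8.868 servings → $4.10.
black beans + peanut butter: intersection lies outside the first quadrant.
So the least-cost plan costs $2.81.

$2.81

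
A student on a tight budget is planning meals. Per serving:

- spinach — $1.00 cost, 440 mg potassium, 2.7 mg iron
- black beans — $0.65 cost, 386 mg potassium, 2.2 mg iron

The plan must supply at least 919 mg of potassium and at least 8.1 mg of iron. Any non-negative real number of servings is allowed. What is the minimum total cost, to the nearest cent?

Compare the cost at each extreme point of the feasible region.
spinach only: max(919/440, 8.1/2.7) = 3 servings → $3.00.
black beans only: max(919/386, 8.1/2.2) = 3.682 servings → $2.39.
spinach + black beans: intersection lies outside the first quadrant.
The minimum over all feasible corners is $2.39.

$2.39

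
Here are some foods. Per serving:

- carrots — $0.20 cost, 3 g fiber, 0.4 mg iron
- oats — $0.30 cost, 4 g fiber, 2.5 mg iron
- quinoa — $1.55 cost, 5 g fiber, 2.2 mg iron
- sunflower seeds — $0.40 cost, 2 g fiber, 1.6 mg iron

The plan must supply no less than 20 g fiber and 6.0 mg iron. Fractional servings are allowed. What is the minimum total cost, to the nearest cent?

$1.39

The cheapest plan sits at a corner of the feasible region — with two constraints it uses at most two foods.
carrots only: max(20/3, 6.0/0.4) = 15 servings → $3.00.
oats only: max(20/4, 6.0/2.5) = 5 servings → $1.50.
quinoa only: max(20/5, 6.0/2.2) = 4 servings → $6.20.
sunflower seeds only: max(20/2, 6.0/1.6) = 10 servings → $4.00.
carrots + oats with both tight: 4.407 servings and 1.695 servings → $1.39.
carrots + quinoa with both tight: 3.043 servings and 2.174 servings → $3.98.
carrots + sunflower seeds with both tight: 5 servings and 2.5 servings → $2.00.
oats + quinoa with both targets exact would need a negative amount; discard.
oats + sunflower seeds: the both-tight solution has a negative serving — not a feasible corner.
quinoa + sunflower seeds: the both-tight solution has a negative serving — not a feasible corner.
Cheapest feasible corner: $1.39.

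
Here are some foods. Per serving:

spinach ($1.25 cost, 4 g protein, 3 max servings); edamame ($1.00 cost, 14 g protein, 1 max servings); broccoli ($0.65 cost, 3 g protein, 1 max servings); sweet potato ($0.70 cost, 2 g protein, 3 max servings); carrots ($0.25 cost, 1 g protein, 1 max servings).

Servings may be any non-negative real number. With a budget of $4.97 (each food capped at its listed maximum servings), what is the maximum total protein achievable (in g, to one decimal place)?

27.8 g

Protein per dollar: edamame 14, broccoli 4.615, carrots 4, spinach 3.2, sweet potato 2.857.
Take 1 serving of edamame: spends $1.00, +14.0 g protein (running total 14.0 g).
Take 1 serving of broccoli: spends $0.65, +3.0 g protein (running total 17.0 g).
Take 1 serving of carrots: spends $0.25, +1.0 g protein (running total 18.0 g).
Take 2.456 servings of spinach: spends $3.07, +9.8 g protein (running total 27.8 g).
Greedy by best ratio exhausts the cost allowance optimally: 27.8 g.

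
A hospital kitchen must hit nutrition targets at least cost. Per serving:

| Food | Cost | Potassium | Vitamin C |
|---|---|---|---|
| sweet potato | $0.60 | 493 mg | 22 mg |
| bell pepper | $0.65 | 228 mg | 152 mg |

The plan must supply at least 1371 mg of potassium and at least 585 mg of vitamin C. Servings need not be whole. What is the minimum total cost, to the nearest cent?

For a min-cost LP with two ≥-constraints, a basic feasible solution has at most two positive variables.
sweet potato only: max(1371/493, 585/22) = 26.59 servings → $15.95.
bell pepper only: max(1371/228, 585/152) = 6.013 servings → $3.91.
sweet potato + bell pepper with both tight: 1.073 servings and 3.693 servings → $3.04.
So the least-cost plan costs $3.04.

$3.04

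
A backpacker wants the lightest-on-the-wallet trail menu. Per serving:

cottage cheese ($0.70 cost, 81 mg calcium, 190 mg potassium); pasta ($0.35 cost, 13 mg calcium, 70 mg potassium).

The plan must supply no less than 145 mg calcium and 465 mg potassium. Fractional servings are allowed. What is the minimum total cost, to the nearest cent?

A basic optimal solution has at most two foods positive. Try each food alone and each pair with both targets met exactly.
cottage cheese only: max(145/81, 465/190) = 2.447 servings → $1.71.
pasta only: max(145/13, 465/70) = 11.15 servings → $3.90.
cottage cheese + pasta with both tight: 1.283 servings and 3.161 servings → $2.00.
So the least-cost plan costs $1.71.

$1.71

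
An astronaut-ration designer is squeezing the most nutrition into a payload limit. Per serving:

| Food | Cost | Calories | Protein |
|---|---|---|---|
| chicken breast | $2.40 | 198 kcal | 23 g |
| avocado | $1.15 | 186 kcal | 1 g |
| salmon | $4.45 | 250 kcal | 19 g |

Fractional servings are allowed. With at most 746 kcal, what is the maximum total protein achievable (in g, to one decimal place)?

86.7 g

Protein per kcal: chicken breast 0.1162, salmon 0.076, avocado 0.005376.
With no serving limits, spend the whole calories allowance on chicken breast: 746 kcal / 198 kcal × 23 g = 86.7 g.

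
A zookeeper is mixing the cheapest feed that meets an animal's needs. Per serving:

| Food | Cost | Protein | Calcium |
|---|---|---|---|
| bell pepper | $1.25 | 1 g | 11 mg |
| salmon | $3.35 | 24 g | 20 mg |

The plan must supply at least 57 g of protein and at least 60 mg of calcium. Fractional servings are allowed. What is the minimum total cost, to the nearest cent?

$9.32

This is a tiny linear program; its minimum lies at a vertex of the feasible set. List the vertices and price them.
bell pepper only: max(57/1, 60/11) = 57 servings → $71.25.
salmon only: max(57/24, 60/20) = 3 servings → $10.05.
bell pepper + salmon with both tight: 1.23 servings and 2.324 servings → $9.32.
The minimum over all feasible corners is $9.32.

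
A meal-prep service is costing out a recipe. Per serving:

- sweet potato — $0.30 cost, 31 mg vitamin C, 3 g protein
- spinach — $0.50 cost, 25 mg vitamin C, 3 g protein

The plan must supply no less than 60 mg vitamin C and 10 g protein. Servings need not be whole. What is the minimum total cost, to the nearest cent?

The cheapest plan sits at a corner of the feasible region — with two constraints it uses at most two foods.
sweet potato only: max(60/31, 10/3) = 3.333 servings → $1.00.
spinach only: max(60/25, 10/3) = 3.333 servings → $1.67.
sweet potato + spinach with both targets exact would need a negative amount; discard.
So the least-cost plan costs $1.00.

$1.00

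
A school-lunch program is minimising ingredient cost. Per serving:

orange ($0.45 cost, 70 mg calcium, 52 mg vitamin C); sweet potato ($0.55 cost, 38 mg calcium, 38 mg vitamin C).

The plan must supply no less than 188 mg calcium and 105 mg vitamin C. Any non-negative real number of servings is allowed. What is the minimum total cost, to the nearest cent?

$1.21

Two binding constraints pin down two serving amounts, so the optimal mix uses at most two foods. The candidates are each food alone (scaled to the tighter of calcium/vitamin C) and each pair with both constraints tight.
orange only: max(188/70, 105/52) = 2.686 servings → $1.21.
sweet potato only: max(188/38, 105/38) = 4.947 servings → $2.72.
orange + sweet potato: intersection lies outside the first quadrant.
Cheapest feasible corner: $1.21.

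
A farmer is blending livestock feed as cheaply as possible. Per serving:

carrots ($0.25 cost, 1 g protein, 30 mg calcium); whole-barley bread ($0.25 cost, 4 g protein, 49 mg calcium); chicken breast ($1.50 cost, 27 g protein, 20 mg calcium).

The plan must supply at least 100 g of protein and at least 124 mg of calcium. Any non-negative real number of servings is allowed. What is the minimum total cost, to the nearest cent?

$5.59

An LP optimum is at a vertex; with two nutrient constraints at most two foods are used. Check each candidate.
carrots only: max(100/1, 124/30) = 100 servings → $25.00.
whole-barley bread only: max(100/4, 124/49) = 25 servings → $6.25.
chicken breast only: max(100/27, 124/20) = 6.2 servings → $9.30.
carrots + whole-barley bread: the both-tight solution has a negative serving — not a feasible corner.
carrots + chicken breast with both tight: 1.706 servings and 3.641 servings → $5.89.
whole-barley bread + chicken breast with both tight: 1.084 servings and 3.543 servings → $5.59.
The minimum over all feasible corners is $5.59.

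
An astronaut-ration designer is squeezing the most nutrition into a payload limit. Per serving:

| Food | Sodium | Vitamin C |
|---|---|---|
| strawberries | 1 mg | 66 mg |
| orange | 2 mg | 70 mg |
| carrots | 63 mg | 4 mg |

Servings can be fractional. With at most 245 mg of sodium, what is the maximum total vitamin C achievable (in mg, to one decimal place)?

Vitamin C per mg sodium: strawberries 66, orange 35, carrots 0.06349.
With no serving limits, spend the whole sodium allowance on strawberries: 245 mg / 1 mg × 66 mg = 16170.0 mg.

16170.0 mg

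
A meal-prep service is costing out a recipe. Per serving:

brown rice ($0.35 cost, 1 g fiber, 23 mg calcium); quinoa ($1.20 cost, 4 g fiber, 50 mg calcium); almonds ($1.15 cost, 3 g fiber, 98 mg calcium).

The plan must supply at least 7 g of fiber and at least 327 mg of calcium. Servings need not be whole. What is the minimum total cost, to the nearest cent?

$3.84

Compare the cost at each extreme point of the feasible region.
brown rice only: max(7/1, 327/23) = 14.22 servings → $4.98.
quinoa only: max(7/4, 327/50) = 6.54 servings → $7.85.
almonds only: max(7/3, 327/98) = 3.337 servings → $3.84.
brown rice + quinoa: the both-tight solution has a negative serving — not a feasible corner.
brown rice + almonds: the both-tight solution has a negative serving — not a feasible corner.
quinoa + almonds: intersection lies outside the first quadrant.
The minimum over all feasible corners is $3.84.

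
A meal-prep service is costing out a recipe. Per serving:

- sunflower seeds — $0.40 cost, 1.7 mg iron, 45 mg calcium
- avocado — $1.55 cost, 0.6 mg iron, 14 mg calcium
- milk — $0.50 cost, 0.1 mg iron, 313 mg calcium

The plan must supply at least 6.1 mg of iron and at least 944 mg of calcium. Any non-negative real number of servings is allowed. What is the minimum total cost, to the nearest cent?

Check every corner: each single food scaled to meet both minima, and each pair solved so both constraints bind.
sunflower seeds only: max(6.1/1.7, 944/45) = 20.98 servings → $8.39.
avocado only: max(6.1/0.6, 944/14) = 67.43 servings → $104.51.
milk only: max(6.1/0.1, 944/313) = 61 servings → $30.50.
sunflower seeds + avocado: intersection lies outside the first quadrant.
sunflower seeds + milk with both tight: 3.44 servings and 2.521 servings → $2.64.
avocado + milk with both tight: 9.737 servings and 2.58 servings → $16.38.
Cheapest feasible corner: $2.64.

$2.64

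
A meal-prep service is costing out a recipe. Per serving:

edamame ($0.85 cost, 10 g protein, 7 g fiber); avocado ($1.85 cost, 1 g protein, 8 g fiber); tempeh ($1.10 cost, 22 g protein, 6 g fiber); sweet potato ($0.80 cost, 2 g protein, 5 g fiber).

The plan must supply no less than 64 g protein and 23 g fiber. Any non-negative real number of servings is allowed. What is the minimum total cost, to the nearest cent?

At the optimum either one food covers both requirements or two foods hit both targets exactly; no other combination can be cheaper.
edamame only: max(64/10, 23/7) = 6.4 servings → $5.44.
avocado only: max(64/1, 23/8) = 64 servings → $118.40.
tempeh only: max(64/22, 23/6) = 3.833 servings → $4.22.
sweet potato only: max(64/2, 23/5) = 32 servings → $25.60.
edamame + avocado: intersection lies outside the first quadrant.
edamame + tempeh with both tight: 1.298 servings and 2.319 servings → $3.65.
edamame + sweet potato: the both-tight solution has a negative serving — not a feasible corner.
avocado + tempeh with both tight: 0.7176 servings and 2.876 servings → $4.49.
avocado + sweet potato with both targets exact would need a negative amount; discard.
tempeh + sweet potato with both tight: 2.796 servings and 1.245 servings → $4.07.
The minimum over all feasible corners is $3.65.

$3.65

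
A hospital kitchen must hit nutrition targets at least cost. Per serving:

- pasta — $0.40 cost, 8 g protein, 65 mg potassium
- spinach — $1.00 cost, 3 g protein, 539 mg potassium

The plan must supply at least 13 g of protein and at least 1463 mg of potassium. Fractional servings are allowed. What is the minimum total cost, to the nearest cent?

$2.89

Two binding constraints pin down two serving amounts, so the optimal mix uses at most two foods. The candidates are each food alone (scaled to the tighter of protein/potassium) and each pair with both constraints tight.
pasta only: max(13/8, 1463/65) = 22.51 servings → $9.00.
spinach only: max(13/3, 1463/539) = 4.333 servings → $4.33.
pasta + spinach with both tight: 0.6359 servings and 2.638 servings → $2.89.
Cheapest feasible corner: $2.89.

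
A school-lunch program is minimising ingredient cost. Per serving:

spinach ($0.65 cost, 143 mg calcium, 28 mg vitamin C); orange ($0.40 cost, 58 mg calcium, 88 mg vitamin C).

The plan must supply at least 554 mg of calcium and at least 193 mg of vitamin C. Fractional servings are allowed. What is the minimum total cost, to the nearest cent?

$2.67

Two binding constraints pin down two serving amounts, so the optimal mix uses at most two foods. The candidates are each food alone (scaled to the tighter of calcium/vitamin C) and each pair with both constraints tight.
spinach only: max(554/143, 193/28) = 6.893 servings → $4.48.
orange only: max(554/58, 193/88) = 9.552 servings → $3.82.
spinach + orange with both tight: 3.427 servings and 1.103 servings → $2.67.
Cheapest feasible corner: $2.67.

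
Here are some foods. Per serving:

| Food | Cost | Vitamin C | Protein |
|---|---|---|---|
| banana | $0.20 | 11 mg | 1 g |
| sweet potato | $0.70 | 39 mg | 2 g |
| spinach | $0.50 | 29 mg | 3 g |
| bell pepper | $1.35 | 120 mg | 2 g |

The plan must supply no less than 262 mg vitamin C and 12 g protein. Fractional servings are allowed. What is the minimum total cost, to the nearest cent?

Compare the cost at each extreme point of the feasible region.
banana only: max(262/11, 12/1) = 23.82 servings → $4.76.
sweet potato only: max(262/39, 12/2) = 6.718 servings → $4.70.
spinach only: max(262/29, 12/3) = 9.034 servings → $4.52.
bell pepper only: max(262/120, 12/2) = 6 servings → $8.10.
banana + sweet potato with both targets exact would need a negative amount; discard.
banana + spinach: the both-tight solution has a negative serving — not a feasible corner.
banana + bell pepper with both tight: 9.347 servings and 1.327 servings → $3.66.
sweet potato + spinach with both targets exact would need a negative amount; discard.
sweet potato + bell pepper with both tight: 5.654 servings and 0.3457 servings → $4.42.
spinach + bell pepper with both tight: 3.033 servings and 1.45 servings → $3.47.
The minimum over all feasible corners is $3.47.

$3.47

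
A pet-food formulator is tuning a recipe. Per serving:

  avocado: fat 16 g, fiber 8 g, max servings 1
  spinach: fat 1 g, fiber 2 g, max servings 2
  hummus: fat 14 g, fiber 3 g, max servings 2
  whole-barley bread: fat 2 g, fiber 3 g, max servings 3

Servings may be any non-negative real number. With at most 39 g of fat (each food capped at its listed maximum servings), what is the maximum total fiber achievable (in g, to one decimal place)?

Fiber per g fat: spinach 2, whole-barley bread 1.5, avocado 0.5, hummus 0.2143.
Take 2 servings of spinach: uses 2 g fat, +4.0 g fiber (running total 4.0 g).
Take 3 servings of whole-barley bread: uses 6 g fat, +9.0 g fiber (running total 13.0 g).
Take 1 serving of avocado: uses 16 g fat, +8.0 g fiber (running total 21.0 g).
Take 1.071 servings of hummus: uses 15 g fat, +3.2 g fiber (running total 24.2 g).
Greedy by best ratio exhausts the fat allowance optimally: 24.2 g.

24.2 g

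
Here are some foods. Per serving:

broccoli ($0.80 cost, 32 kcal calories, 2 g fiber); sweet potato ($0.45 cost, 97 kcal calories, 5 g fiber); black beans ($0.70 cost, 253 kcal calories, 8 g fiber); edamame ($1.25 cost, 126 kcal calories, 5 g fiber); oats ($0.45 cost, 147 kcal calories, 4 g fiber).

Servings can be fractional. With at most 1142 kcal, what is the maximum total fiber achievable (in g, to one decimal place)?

71.4 g

Fiber per kcal: broccoli 0.0625, sweet potato 0.05155, edamame 0.03968, black beans 0.03162, oats 0.02721.
With no serving limits, spend the whole calories allowance on broccoli: 1142 kcal / 32 kcal × 2 g = 71.4 g.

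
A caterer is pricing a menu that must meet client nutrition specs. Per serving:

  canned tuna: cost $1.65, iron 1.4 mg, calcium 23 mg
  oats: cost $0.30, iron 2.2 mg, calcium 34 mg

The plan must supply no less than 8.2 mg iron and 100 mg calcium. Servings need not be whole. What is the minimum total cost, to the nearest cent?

Minimising a linear cost over {iron ≥ 8.2, calcium ≥ 100, servings ≥ 0} — the optimum is at a vertex, using one or two foods.
canned tuna only: max(8.2/1.4, 100/23) = 5.857 servings → $9.66.
oats only: max(8.2/2.2, 100/34) = 3.727 servings → $1.12.
canned tuna + oats with both targets exact would need a negative amount; discard.
So the least-cost plan costs $1.12.

$1.12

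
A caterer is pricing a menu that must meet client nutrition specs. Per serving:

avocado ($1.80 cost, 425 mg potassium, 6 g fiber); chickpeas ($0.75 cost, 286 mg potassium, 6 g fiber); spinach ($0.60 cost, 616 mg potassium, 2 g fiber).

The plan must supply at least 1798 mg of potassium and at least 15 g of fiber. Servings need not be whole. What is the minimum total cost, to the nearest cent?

$2.60

Compare the cost at each extreme point of the feasible region.
avocado only: max(1798/425, 15/6) = 4.231 servings → $7.62.
chickpeas only: max(1798/286, 15/6) = 6.287 servings → $4.72.
spinach only: max(1798/616, 15/2) = 7.5 servings → $4.50.
avocado + chickpeas with both targets exact would need a negative amount; discard.
avocado + spinach with both tight: 1.983 servings and 1.551 servings → $4.50.
chickpeas + spinach with both tight: 1.807 servings and 2.08 servings → $2.60.
Cheapest feasible corner: $2.60.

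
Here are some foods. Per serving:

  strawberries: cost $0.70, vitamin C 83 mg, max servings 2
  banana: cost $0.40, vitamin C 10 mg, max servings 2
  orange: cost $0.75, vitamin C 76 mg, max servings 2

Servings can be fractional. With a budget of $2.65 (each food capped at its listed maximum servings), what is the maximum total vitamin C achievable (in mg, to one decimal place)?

292.7 mg

Vitamin C per dollar: strawberries 118.6, orange 101.3, banana 25.
Take 2 servings of strawberries: spends $1.40, +166.0 mg vitamin C (running total 166.0 mg).
Take 1.667 servings of orange: spends $1.25, +126.7 mg vitamin C (running total 292.7 mg).
Greedy by best ratio exhausts the cost allowance optimally: 292.7 mg.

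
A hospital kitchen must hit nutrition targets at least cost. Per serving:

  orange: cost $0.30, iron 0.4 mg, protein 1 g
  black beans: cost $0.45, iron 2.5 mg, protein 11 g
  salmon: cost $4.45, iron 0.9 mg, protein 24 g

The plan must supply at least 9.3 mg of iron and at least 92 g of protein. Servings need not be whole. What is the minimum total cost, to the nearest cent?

$3.76

Two binding constraints pin down two serving amounts, so the optimal mix uses at most two foods. The candidates are each food alone (scaled to the tighter of iron/protein) and each pair with both constraints tight.
orange only: max(9.3/0.4, 92/1) = 92 servings → $27.60.
black beans only: max(9.3/2.5, 92/11) = 8.364 servings → $3.76.
salmon only: max(9.3/0.9, 92/24) = 10.33 servings → $45.98.
orange + black beans: intersection lies outside the first quadrant.
orange + salmon with both tight: 16.14 servings and 3.161 servings → $18.91.
black beans + salmon with both tight: 2.802 servings and 2.549 servings → $12.60.
Cheapest feasible corner: $3.76.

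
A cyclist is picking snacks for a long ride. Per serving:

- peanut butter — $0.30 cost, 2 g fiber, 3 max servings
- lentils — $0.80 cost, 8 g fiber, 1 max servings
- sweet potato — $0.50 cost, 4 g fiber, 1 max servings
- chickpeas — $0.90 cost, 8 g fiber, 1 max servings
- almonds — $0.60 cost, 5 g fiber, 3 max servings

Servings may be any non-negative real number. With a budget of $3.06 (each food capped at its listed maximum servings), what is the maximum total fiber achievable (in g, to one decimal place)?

Fiber per dollar: lentils 10, chickpeas 8.889, almonds 8.333, sweet potato 8, peanut butter 6.667.
Take 1 serving of lentils: spends $0.80, +8.0 g fiber (running total 8.0 g).
Take 1 serving of chickpeas: spends $0.90, +8.0 g fiber (running total 16.0 g).
Take 2.267 servings of almonds: spends $1.36, +11.3 g fiber (running total 27.3 g).
Filling greedily by fiber-per-dollar is optimal for one linear limit, giving 27.3 g.

27.3 g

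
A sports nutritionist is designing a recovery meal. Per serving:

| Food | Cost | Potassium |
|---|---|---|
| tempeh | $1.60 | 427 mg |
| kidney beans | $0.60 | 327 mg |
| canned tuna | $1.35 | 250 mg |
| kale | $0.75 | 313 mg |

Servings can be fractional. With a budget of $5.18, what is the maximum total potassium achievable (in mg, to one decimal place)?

Potassium per dollar: kidney beans 545, kale 417.3, tempeh 266.9, canned tuna 185.2.
With no serving limits, spend the whole cost allowance on kidney beans: $5.18 / $0.60 × 327 mg = 2823.1 mg.

2823.1 mg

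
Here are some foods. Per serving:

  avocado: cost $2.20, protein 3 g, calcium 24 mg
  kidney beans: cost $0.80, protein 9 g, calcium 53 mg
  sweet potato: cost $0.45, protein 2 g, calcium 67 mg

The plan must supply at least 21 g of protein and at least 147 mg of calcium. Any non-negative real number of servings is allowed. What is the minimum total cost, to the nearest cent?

$1.98

Compare the cost at each extreme point of the feasible region.
avocado only: max(21/3, 147/24) = 7 servings → $15.40.
kidney beans only: max(21/9, 147/53) = 2.774 servings → $2.22.
sweet potato only: max(21/2, 147/67) = 10.5 servings → $4.72.
avocado + kidney beans with both tight: 3.684 servings and 1.105 servings → $8.99.
avocado + sweet potato: intersection lies outside the first quadrant.
kidney beans + sweet potato with both tight: 2.239 servings and 0.4225 servings → $1.98.
The minimum over all feasible corners is $1.98.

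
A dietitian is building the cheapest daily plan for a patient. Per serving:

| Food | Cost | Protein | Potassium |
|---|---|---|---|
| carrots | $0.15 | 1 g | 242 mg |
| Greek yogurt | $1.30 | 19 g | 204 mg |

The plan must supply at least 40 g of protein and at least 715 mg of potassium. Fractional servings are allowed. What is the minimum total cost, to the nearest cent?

A basic optimal solution has at most two foods positive. Try each food alone and each pair with both targets met exactly.
carrots only: max(40/1, 715/242) = 40 servings → $6.00.
Greek yogurt only: max(40/19, 715/204) = 3.505 servings → $4.56.
carrots + Greek yogurt with both tight: 1.235 servings and 2.04 servings → $2.84.
So the least-cost plan costs $2.84.

$2.84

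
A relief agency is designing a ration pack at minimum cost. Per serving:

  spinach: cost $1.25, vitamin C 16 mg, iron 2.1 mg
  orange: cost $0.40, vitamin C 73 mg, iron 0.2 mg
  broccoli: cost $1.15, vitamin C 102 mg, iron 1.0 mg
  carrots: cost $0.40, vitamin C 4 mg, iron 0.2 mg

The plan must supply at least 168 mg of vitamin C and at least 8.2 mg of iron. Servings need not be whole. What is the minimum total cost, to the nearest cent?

$5.30

The cheapest plan sits at a corner of the feasible region — with two constraints it uses at most two foods.
spinach only: max(168/16, 8.2/2.1) = 10.5 servings → $13.12.
orange only: max(168/73, 8.2/0.2) = 41 servings → $16.40.
broccoli only: max(168/102, 8.2/1.0) = 8.2 servings → $9.43.
carrots only: max(168/4, 8.2/0.2) = 42 servings → $16.80.
spinach + orange with both tight: 3.764 servings and 1.476 servings → $5.30.
spinach + broccoli with both tight: 3.372 servings and 1.118 servings → $5.50.
spinach + carrots: intersection lies outside the first quadrant.
orange + broccoli: the both-tight solution has a negative serving — not a feasible corner.
orange + carrots with both tight: 0.05797 servings and 40.94 servings → $16.40.
broccoli + carrots with both tight: 0.04878 servings and 40.76 servings → $16.36.
So the least-cost plan costs $5.30.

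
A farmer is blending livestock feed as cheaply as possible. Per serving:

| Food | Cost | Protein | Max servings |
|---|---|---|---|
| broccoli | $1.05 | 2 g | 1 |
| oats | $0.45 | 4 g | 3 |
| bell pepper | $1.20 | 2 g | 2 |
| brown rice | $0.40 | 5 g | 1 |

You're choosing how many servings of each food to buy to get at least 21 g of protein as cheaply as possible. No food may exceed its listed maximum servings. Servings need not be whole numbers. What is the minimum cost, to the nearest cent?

$4.00

Cost per g of protein: brown rice $0.0800, oats $0.1125, broccoli $0.5250, bell pepper $0.6000.
Take 1 serving of brown rice: +5.0 g protein for $0.40 (total $0.40, still need 16.0 g).
Take 3 servings of oats: +12.0 g protein for $1.35 (total $1.75, still need 4.0 g).
Take 1 serving of broccoli: +2.0 g protein for $1.05 (total $2.80, still need 2.0 g).
Take 1 serving of bell pepper: +2.0 g protein for $1.20 (total $4.00, still need 0.0 g).
Greedy by cheapest-per-g is optimal for a single linear constraint, so the minimum cost is $4.00.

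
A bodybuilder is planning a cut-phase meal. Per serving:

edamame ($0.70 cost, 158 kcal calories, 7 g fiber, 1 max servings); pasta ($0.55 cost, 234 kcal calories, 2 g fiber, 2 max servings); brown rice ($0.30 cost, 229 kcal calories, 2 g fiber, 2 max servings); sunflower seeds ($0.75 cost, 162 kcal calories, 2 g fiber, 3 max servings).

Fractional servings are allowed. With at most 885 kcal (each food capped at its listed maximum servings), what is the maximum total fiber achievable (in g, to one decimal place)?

Fiber per kcal: edamame 0.0443, sunflower seeds 0.01235, brown rice 0.008734, pasta 0.008547.
Take 1 serving of edamame: uses 158 kcal, +7.0 g fiber (running total 7.0 g).
Take 3 servings of sunflower seeds: uses 486 kcal, +6.0 g fiber (running total 13.0 g).
Take 1.052 servings of brown rice: uses 241 kcal, +2.1 g fiber (running total 15.1 g).
Filling greedily by fiber-per-kcal is optimal for one linear limit, giving 15.1 g.

15.1 g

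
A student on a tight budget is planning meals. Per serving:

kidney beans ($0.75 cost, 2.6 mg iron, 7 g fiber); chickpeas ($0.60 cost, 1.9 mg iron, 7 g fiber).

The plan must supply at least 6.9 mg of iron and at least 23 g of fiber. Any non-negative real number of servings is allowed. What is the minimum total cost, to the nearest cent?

With two linear requirements the optimum uses one or two foods; enumerate the corners.
kidney beans only: max(6.9/2.6, 23/7) = 3.286 servings → $2.46.
chickpeas only: max(6.9/1.9, 23/7) = 3.632 servings → $2.18.
kidney beans + chickpeas with both tight: 0.9388 servings and 2.347 servings → $2.11.
The minimum over all feasible corners is $2.11.

$2.11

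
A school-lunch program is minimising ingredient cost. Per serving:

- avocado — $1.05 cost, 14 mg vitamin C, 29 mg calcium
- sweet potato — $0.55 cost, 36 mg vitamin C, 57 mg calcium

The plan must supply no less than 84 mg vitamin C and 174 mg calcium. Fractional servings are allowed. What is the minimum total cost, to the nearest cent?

$1.68

For a min-cost LP with two ≥-constraints, a basic feasible solution has at most two positive variables.
avocado only: max(84/14, 174/29) = 6 servings → $6.30.
sweet potato only: max(84/36, 174/57) = 3.053 servings → $1.68.
avocado + sweet potato with both tight: 6 servings and 0 servings → $6.30.
The minimum over all feasible corners is $1.68.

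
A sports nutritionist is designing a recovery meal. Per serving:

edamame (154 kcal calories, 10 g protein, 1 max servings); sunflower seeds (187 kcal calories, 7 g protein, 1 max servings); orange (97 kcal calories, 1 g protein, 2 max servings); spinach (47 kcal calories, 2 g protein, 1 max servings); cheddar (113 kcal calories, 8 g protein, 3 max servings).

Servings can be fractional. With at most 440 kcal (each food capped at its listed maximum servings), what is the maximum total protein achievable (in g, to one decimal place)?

30.6 g

Protein per kcal: cheddar 0.0708, edamame 0.06494, spinach 0.04255, sunflower seeds 0.03743, orange 0.01031.
Take 3 servings of cheddar: uses 339 kcal, +24.0 g protein (running total 24.0 g).
Take 0.6558 servings of edamame: uses 101 kcal, +6.6 g protein (running total 30.6 g).
Greedy by best ratio exhausts the calories allowance optimally: 30.6 g.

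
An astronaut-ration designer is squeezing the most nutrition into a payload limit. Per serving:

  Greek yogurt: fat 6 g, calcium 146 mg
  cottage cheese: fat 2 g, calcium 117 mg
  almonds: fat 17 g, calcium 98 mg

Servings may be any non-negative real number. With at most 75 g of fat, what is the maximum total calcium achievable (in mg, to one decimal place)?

4387.5 mg

Calcium per g fat: cottage cheese 58.5, Greek yogurt 24.33, almonds 5.765.
With no serving limits, spend the whole fat allowance on cottage cheese: 75 g / 2 g × 117 mg = 4387.5 mg.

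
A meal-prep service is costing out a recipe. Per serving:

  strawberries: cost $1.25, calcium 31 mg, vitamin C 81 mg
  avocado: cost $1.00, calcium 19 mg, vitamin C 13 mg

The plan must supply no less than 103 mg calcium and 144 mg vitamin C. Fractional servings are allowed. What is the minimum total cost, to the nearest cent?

$4.15

Check every corner: each single food scaled to meet both minima, and each pair solved so both constraints bind.
strawberries only: max(103/31, 144/81) = 3.323 servings → $4.15.
avocado only: max(103/19, 144/13) = 11.08 servings → $11.08.
strawberries + avocado with both tight: 1.23 servings and 3.415 servings → $4.95.
Cheapest feasible corner: $4.15.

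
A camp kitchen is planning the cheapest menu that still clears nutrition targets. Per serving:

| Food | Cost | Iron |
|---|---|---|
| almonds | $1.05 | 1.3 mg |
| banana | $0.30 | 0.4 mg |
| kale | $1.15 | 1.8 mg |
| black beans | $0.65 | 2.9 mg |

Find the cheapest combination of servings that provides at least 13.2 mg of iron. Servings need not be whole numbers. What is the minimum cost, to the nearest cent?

Cost per mg of iron: black beans $0.2241, kale $0.6389, banana $0.7500, almonds $0.8077.
With no serving limits, use only black beans: 13.2 mg / 2.9 mg = 4.552 servings × $0.65 = $2.96.

$2.96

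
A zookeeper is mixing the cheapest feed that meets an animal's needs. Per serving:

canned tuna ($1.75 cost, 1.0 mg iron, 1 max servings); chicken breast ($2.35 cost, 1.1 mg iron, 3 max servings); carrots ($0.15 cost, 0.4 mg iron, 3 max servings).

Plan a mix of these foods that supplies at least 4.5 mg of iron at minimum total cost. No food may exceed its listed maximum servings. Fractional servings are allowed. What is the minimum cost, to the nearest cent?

$7.11

Cost per mg of iron: carrots $0.3750, canned tuna $1.7500, chicken breast $2.1364.
Take 3 servings of carrots: +1.2 mg iron for $0.45 (total $0.45, still need 3.3 mg).
Take 1 serving of canned tuna: +1.0 mg iron for $1.75 (total $2.20, still need 2.3 mg).
Take 2.091 servings of chicken breast: +2.3 mg iron for $4.91 (total $7.11, still need 0.0 mg).
Filling from the cheapest source first is optimal under one linear minimum: $7.11.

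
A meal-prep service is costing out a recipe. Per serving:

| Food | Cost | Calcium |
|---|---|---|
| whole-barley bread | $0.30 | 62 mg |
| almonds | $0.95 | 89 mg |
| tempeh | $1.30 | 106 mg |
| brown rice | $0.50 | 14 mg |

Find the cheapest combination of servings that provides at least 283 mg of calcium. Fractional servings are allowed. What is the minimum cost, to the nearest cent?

Cost per mg of calcium: whole-barley bread $0.0048, almonds $0.0107, tempeh $0.0123, brown rice $0.0357.
With no serving limits, use only whole-barley bread: 283 mg / 62 mg = 4.565 servings × $0.30 = $1.37.

$1.37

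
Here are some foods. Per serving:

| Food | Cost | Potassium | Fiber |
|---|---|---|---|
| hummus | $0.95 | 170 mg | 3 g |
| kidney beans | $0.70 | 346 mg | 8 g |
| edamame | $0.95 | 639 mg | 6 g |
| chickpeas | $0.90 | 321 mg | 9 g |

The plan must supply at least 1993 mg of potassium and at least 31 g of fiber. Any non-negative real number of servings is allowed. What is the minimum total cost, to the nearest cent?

Compare the cost at each extreme point of the feasible region.
hummus only: max(1993/170, 31/3) = 11.72 servings → $11.14.
kidney beans only: max(1993/346, 31/8) = 5.76 servings → $4.03.
edamame only: max(1993/639, 31/6) = 5.167 servings → $4.91.
chickpeas only: max(1993/321, 31/9) = 6.209 servings → $5.59.
hummus + kidney beans with both targets exact would need a negative amount; discard.
hummus + edamame with both tight: 8.753 servings and 0.7904 servings → $9.07.
hummus + chickpeas: intersection lies outside the first quadrant.
kidney beans + edamame with both tight: 2.586 servings and 1.719 servings → $3.44.
kidney beans + chickpeas: intersection lies outside the first quadrant.
edamame + chickpeas with both tight: 2.088 servings and 2.053 servings → $3.83.
So the least-cost plan costs $3.44.

$3.44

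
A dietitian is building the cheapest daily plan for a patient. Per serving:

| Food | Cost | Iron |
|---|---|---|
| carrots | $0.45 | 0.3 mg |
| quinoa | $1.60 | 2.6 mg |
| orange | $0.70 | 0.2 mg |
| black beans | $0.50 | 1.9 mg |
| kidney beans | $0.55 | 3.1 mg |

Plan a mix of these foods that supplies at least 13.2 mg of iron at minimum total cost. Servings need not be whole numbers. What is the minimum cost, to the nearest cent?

$2.34

Cost per mg of iron: kidney beans $0.1774, black beans $0.2632, quinoa $0.6154, carrots $1.5000, orange $3.5000.
With no serving limits, use only kidney beans: 13.2 mg / 3.1 mg = 4.258 servings × $0.55 = $2.34.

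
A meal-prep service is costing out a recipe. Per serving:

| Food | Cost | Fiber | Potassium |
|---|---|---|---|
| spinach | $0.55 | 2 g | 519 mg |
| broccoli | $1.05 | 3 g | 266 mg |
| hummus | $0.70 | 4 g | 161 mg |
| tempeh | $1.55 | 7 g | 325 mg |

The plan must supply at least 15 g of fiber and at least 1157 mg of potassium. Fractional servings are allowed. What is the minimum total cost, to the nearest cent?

This is a tiny linear program; its minimum lies at a vertex of the feasible set. List the vertices and price them.
spinach only: max(15/2, 1157/519) = 7.5 servings → $4.12.
broccoli only: max(15/3, 1157/266) = 5 servings → $5.25.
hummus only: max(15/4, 1157/161) = 7.186 servings → $5.03.
tempeh only: max(15/7, 1157/325) = 3.56 servings → $5.52.
spinach + broccoli: intersection lies outside the first quadrant.
spinach + hummus with both tight: 1.262 servings and 3.119 servings → $2.88.
spinach + tempeh with both tight: 1.081 servings and 1.834 servings → $3.44.
broccoli + hummus with both tight: 3.809 servings and 0.8933 servings → $4.62.
broccoli + tempeh with both tight: 3.635 servings and 0.5851 servings → $4.72.
hummus + tempeh: the both-tight solution has a negative serving — not a feasible corner.
So the least-cost plan costs $2.88.

$2.88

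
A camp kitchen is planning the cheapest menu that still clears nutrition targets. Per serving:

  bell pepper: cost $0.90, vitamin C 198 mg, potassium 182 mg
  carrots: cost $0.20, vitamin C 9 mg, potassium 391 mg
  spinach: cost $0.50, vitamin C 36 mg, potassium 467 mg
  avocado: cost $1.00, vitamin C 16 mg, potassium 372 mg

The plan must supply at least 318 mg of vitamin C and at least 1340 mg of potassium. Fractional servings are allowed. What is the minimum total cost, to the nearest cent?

For a min-cost LP with two ≥-constraints, a basic feasible solution has at most two positive variables.
bell pepper only: max(318/198, 1340/182) = 7.363 servings → $6.63.
carrots only: max(318/9, 1340/391) = 35.33 servings → $7.07.
spinach only: max(318/36, 1340/467) = 8.833 servings → $4.42.
avocado only: max(318/16, 1340/372) = 19.88 servings → $19.88.
bell pepper + carrots with both tight: 1.482 servings and 2.737 servings → $1.88.
bell pepper + spinach with both tight: 1.167 servings and 2.415 servings → $2.26.
bell pepper + avocado with both tight: 1.369 servings and 2.932 servings → $4.16.
carrots + spinach with both targets exact would need a negative amount; discard.
carrots + avocado with both targets exact would need a negative amount; discard.
spinach + avocado: intersection lies outside the first quadrant.
The minimum over all feasible corners is $1.88.

$1.88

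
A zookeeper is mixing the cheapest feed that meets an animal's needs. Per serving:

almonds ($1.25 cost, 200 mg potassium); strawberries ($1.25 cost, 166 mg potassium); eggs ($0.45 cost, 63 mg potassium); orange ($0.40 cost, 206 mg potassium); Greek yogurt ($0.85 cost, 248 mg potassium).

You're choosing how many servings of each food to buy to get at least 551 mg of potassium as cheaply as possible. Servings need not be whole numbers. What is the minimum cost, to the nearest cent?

$1.07

Cost per mg of potassium: orange $0.0019, Greek yogurt $0.0034, almonds $0.0063, eggs $0.0071, strawberries $0.0075.
With no serving limits, use only orange: 551 mg / 206 mg = 2.675 servings × $0.40 = $1.07.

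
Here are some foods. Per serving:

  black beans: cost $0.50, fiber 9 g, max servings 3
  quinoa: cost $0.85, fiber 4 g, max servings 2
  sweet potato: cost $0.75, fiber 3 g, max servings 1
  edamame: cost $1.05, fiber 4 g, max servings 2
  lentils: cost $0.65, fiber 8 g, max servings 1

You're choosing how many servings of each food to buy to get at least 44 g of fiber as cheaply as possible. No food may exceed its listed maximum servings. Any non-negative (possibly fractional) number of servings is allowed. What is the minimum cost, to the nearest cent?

Cost per g of fiber: black beans $0.0556, lentils $0.0813, quinoa $0.2125, sweet potato $0.2500, edamame $0.2625.
Take 3 servings of black beans: +27.0 g fiber for $1.50 (total $1.50, still need 17.0 g).
Take 1 serving of lentils: +8.0 g fiber for $0.65 (total $2.15, still need 9.0 g).
Take 2 servings of quinoa: +8.0 g fiber for $1.70 (total $3.85, still need 1.0 g).
Take 0.3333 servings of sweet potato: +1.0 g fiber for $0.25 (total $4.10, still need 0.0 g).
Greedy by cheapest-per-g is optimal for a single linear constraint, so the minimum cost is $4.10.

$4.10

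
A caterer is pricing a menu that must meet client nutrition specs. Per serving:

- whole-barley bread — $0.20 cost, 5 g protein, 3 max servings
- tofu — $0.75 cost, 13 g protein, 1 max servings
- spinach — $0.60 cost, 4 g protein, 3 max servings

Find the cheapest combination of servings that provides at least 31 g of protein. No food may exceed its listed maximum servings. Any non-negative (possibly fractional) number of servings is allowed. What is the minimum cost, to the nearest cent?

$1.80

Cost per g of protein: whole-barley bread $0.0400, tofu $0.0577, spinach $0.1500.
Take 3 servings of whole-barley bread: +15.0 g protein for $0.60 (total $0.60, still need 16.0 g).
Take 1 serving of tofu: +13.0 g protein for $0.75 (total $1.35, still need 3.0 g).
Take 0.75 servings of spinach: +3.0 g protein for $0.45 (total $1.80, still need 0.0 g).
Filling from the cheapest source first is optimal under one linear minimum: $1.80.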